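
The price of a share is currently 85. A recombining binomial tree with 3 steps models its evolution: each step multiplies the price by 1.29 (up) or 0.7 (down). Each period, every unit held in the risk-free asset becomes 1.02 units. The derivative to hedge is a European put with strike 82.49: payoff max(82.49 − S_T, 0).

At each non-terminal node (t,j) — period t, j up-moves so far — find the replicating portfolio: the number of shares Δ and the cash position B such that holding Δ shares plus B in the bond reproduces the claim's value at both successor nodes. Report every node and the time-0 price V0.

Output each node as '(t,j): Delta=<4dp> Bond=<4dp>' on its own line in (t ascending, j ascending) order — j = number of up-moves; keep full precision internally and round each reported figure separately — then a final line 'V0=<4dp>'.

(0,0): Delta=-0.3723 Bond=45.6952
(1,0): Delta=-0.7497 Bond=69.0667
(1,1): Delta=-0.1995 Bond=27.6605
(2,0): Delta=-1.0000 Bond=80.8725
(2,1): Delta=-0.6351 Bond=61.6523
(2,2): Delta=0.0000 Bond=0.0000
V0=14.0520

No-arbitrage ⇒ martingale measure with p* = (R−d)/(u−d) = 0.5424.
At expiry t=3: V(3,0)=53.3350, V(3,1)=28.7615, V(3,2)=0.0000, V(3,3)=0.0000
Node (2,0) S=41.6500: V=(p*·28.7615+(1−p*)·53.3350)/1.02=39.2225; Δ=(28.7615−53.3350)/(53.7285−29.1550)=-1.0000; B=V−Δ·S=80.8725
Node (2,1) S=76.7550: V=(p*·0.0000+(1−p*)·28.7615)/1.02=12.9040; Δ=(0.0000−28.7615)/(99.0139−53.7285)=-0.6351; B=V−Δ·S=61.6523
Node (2,2) S=141.4485: V=(p*·0.0000+(1−p*)·0.0000)/1.02=0.0000; Δ=(0.0000−0.0000)/(182.4686−99.0140)=0.0000; B=V−Δ·S=0.0000
Node (1,0) S=59.5000: V=(p*·12.9040+(1−p*)·39.2225)/1.02=24.4589; Δ=(12.9040−39.2225)/(76.7550−41.6500)=-0.7497; B=V−Δ·S=69.0667
Node (1,1) S=109.6500: V=(p*·0.0000+(1−p*)·12.9040)/1.02=5.7894; Δ=(0.0000−12.9040)/(141.4485−76.7550)=-0.1995; B=V−Δ·S=27.6605
Node (0,0) S=85.0000: V=(p*·5.7894+(1−p*)·24.4589)/1.02=14.0520; Δ=(5.7894−24.4589)/(109.6500−59.5000)=-0.3723; B=V−Δ·S=45.6952
Each (Δ,B) replicates both successor values, so the strategy is self-financing and V0 is arbitrage-free.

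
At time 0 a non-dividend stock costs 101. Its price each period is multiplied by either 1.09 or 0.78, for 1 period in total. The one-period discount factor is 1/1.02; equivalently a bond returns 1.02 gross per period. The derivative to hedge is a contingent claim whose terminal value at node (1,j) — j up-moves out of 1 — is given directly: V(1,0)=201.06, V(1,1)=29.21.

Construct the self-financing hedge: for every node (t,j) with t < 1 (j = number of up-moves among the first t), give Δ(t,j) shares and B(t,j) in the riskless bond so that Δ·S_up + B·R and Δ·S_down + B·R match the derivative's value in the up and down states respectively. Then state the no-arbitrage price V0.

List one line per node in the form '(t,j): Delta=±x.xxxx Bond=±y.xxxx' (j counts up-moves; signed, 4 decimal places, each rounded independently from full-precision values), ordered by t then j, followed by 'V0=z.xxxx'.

The replicating-portfolio and risk-neutral prices coincide; use p* = (1.02−0.78)/(1.09−0.78) = 0.7742 for the latter.
Payoff layer (t=1): V(1,0)=201.0600, V(1,1)=29.2100
  t=0,j=0: stock 101.0000 → up 110.0900 (V=29.2100), down 78.7800 (V=201.0600). Price 66.6812; hedge Δ=-5.4887, bond B=621.0361.
Root portfolio cost Δ·101+B reproduces V0=66.6812.

(0,0): Delta=-5.4887 Bond=621.0361
V0=66.6812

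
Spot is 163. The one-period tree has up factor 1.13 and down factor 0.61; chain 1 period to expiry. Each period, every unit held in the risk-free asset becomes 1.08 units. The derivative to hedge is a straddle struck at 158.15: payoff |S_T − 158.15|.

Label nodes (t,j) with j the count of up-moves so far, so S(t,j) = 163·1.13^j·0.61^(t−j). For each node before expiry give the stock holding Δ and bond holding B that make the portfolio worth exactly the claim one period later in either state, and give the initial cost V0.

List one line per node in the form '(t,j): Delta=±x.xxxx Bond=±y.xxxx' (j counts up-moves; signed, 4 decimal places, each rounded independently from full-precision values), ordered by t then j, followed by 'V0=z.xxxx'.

(0,0): Delta=-0.3856 Bond=89.8668
V0=27.0207

The replicating-portfolio and risk-neutral prices coincide; use p* = (1.08−0.61)/(1.13−0.61) = 0.9038 for the latter.
Terminal payoffs: V(1,0)=58.7200, V(1,1)=26.0400
  t=0,j=0: stock 163.0000 → up 184.1900 (V=26.0400), down 99.4300 (V=58.7200). Price 27.0207; hedge Δ=-0.3856, bond B=89.8668.
Check: Δ(0,0)·S0 + B(0,0) = 27.0207 = V0.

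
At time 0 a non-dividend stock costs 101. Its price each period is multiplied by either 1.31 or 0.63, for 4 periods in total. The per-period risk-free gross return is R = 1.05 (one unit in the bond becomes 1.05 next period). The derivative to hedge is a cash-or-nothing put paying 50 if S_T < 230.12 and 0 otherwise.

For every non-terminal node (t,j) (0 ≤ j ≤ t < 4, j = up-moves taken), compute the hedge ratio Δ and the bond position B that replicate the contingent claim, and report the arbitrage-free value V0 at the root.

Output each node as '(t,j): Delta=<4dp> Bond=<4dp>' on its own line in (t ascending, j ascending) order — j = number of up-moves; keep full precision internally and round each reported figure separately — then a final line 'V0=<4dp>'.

(0,0): Delta=-0.1482 Bond=50.1149
(1,0): Delta=0.0000 Bond=43.1919
(1,1): Delta=-0.1923 Bond=58.4575
(2,0): Delta=0.0000 Bond=45.3515
(2,1): Delta=0.0000 Bond=45.3515
(2,2): Delta=-0.2495 Bond=71.3030
(3,0): Delta=0.0000 Bond=47.6190
(3,1): Delta=0.0000 Bond=47.6190
(3,2): Delta=0.0000 Bond=47.6190
(3,3): Delta=-0.3238 Bond=91.7367
V0=35.1486

Since d<R<u, set p* = (R−d)/(u−d) = 0.6176; price each node as the discounted p*-expectation of its children.
Payoff layer (t=4): V(4,0)=50.0000, V(4,1)=50.0000, V(4,2)=50.0000, V(4,3)=50.0000, V(4,4)=0.0000
  t=3,j=0: stock 25.2547 → up 33.0837 (V=50.0000), down 15.9105 (V=50.0000). Price 47.6190; hedge Δ=0.0000, bond B=47.6190.
  t=3,j=1: stock 52.5138 → up 68.7931 (V=50.0000), down 33.0837 (V=50.0000). Price 47.6190; hedge Δ=0.0000, bond B=47.6190.
  t=3,j=2: stock 109.1954 → up 143.0460 (V=50.0000), down 68.7931 (V=50.0000). Price 47.6190; hedge Δ=0.0000, bond B=47.6190.
  t=3,j=3: stock 227.0572 → up 297.4449 (V=0.0000), down 143.0460 (V=50.0000). Price 18.2073; hedge Δ=-0.3238, bond B=91.7367.
  t=2,j=0: stock 40.0869 → up 52.5138 (V=47.6190), down 25.2547 (V=47.6190). Price 45.3515; hedge Δ=0.0000, bond B=45.3515.
  t=2,j=1: stock 83.3553 → up 109.1954 (V=47.6190), down 52.5138 (V=47.6190). Price 45.3515; hedge Δ=0.0000, bond B=45.3515.
  t=2,j=2: stock 173.3261 → up 227.0572 (V=18.2073), down 109.1954 (V=47.6190). Price 28.0504; hedge Δ=-0.2495, bond B=71.3030.
  t=1,j=0: stock 63.6300 → up 83.3553 (V=45.3515), down 40.0869 (V=45.3515). Price 43.1919; hedge Δ=0.0000, bond B=43.1919.
  t=1,j=1: stock 132.3100 → up 173.3261 (V=28.0504), down 83.3553 (V=45.3515). Price 33.0148; hedge Δ=-0.1923, bond B=58.4575.
  t=0,j=0: stock 101.0000 → up 132.3100 (V=33.0148), down 63.6300 (V=43.1919). Price 35.1486; hedge Δ=-0.1482, bond B=50.1149.
The time-0 hedge costs 35.1486, which is the no-arbitrage price.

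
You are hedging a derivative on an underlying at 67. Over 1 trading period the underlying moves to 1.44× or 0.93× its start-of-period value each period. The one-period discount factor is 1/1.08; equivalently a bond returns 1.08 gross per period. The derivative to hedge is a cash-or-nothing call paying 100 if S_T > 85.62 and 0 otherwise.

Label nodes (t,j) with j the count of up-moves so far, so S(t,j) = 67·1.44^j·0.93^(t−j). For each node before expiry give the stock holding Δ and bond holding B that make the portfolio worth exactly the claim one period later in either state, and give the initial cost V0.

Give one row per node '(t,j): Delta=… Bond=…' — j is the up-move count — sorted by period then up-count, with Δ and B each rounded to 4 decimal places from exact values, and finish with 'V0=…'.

No-arbitrage ⇒ martingale measure with p* = (R−d)/(u−d) = 0.2941.
Terminal values V(1,·): V(1,0)=0.0000, V(1,1)=100.0000
Node (0,0) S=67.0000: V=(p*·100.0000+(1−p*)·0.0000)/1.08=27.2331; Δ=(100.0000−0.0000)/(96.4800−62.3100)=2.9265; B=V−Δ·S=-168.8453
Root portfolio cost Δ·67+B reproduces V0=27.2331.

(0,0): Delta=2.9265 Bond=-168.8453
V0=27.2331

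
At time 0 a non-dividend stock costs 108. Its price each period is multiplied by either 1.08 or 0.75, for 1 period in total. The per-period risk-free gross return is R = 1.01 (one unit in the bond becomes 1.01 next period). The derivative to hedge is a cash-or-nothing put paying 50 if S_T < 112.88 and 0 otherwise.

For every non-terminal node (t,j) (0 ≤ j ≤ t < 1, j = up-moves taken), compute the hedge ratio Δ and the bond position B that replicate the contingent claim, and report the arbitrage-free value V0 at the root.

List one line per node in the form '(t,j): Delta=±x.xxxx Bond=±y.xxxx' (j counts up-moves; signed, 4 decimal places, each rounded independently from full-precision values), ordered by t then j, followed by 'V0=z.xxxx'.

(0,0): Delta=-1.4029 Bond=162.0162
V0=10.5011

The replicating-portfolio and risk-neutral prices coincide; use p* = (1.01−0.75)/(1.08−0.75) = 0.7879 for the latter.
At expiry t=1: V(1,0)=50.0000, V(1,1)=0.0000
(0,0): S=108.0000. Δ = (V_up−V_dn)/(S_up−S_dn) = (0.0000−50.0000)/(116.6400−81.0000) = -1.4029. V = [p*·0.0000 + (1−p*)·50.0000]/1.01 = 10.5011. B = V − Δ·S = 162.0162.
Check: Δ(0,0)·S0 + B(0,0) = 10.5011 = V0.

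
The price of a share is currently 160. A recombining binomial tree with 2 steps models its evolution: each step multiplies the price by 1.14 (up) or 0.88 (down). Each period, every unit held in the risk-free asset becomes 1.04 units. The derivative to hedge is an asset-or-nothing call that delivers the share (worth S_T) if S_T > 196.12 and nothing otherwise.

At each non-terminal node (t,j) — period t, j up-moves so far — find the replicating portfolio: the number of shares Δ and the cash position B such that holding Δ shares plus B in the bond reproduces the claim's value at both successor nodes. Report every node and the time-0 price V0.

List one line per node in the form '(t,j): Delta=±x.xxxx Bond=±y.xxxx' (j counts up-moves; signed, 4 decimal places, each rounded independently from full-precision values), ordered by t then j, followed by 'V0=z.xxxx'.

Risk-neutral probability p* = (R−d)/(u−d) = (1.04−0.88)/(1.14−0.88) = 0.6154.
Terminal payoffs: V(2,0)=0.0000, V(2,1)=0.0000, V(2,2)=207.9360
Node (1,0) S=140.8000: V=(p*·0.0000+(1−p*)·0.0000)/1.04=0.0000; Δ=(0.0000−0.0000)/(160.5120−123.9040)=0.0000; B=V−Δ·S=0.0000
Node (1,1) S=182.4000: V=(p*·207.9360+(1−p*)·0.0000)/1.04=123.0391; Δ=(207.9360−0.0000)/(207.9360−160.5120)=4.3846; B=V−Δ·S=-676.7148
Node (0,0) S=160.0000: V=(p*·123.0391+(1−p*)·0.0000)/1.04=72.8042; Δ=(123.0391−0.0000)/(182.4000−140.8000)=2.9577; B=V−Δ·S=-400.4230
Check: Δ(0,0)·S0 + B(0,0) = 72.8042 = V0.

(0,0): Delta=2.9577 Bond=-400.4230
(1,0): Delta=0.0000 Bond=0.0000
(1,1): Delta=4.3846 Bond=-676.7148
V0=72.8042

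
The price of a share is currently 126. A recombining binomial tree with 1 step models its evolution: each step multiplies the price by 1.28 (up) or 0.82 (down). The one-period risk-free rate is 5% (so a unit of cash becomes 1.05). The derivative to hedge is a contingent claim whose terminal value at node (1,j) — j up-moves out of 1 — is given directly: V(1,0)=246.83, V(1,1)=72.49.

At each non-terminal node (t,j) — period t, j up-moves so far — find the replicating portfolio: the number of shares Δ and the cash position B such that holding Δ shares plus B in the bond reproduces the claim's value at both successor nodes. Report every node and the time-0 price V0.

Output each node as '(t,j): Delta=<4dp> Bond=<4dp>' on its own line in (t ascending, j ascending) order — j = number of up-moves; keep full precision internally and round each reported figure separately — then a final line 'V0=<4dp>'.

The replicating-portfolio and risk-neutral prices coincide; use p* = (1.05−0.82)/(1.28−0.82) = 0.5000 for the latter.
Payoff layer (t=1): V(1,0)=246.8300, V(1,1)=72.4900
(0,0): S=126.0000. Δ = (V_up−V_dn)/(S_up−S_dn) = (72.4900−246.8300)/(161.2800−103.3200) = -3.0079. V = [p*·72.4900 + (1−p*)·246.8300]/1.05 = 152.0571. B = V − Δ·S = 531.0571.
Self-financing check: at every node Δ·S+B equals the discounted successor values.

(0,0): Delta=-3.0079 Bond=531.0571
V0=152.0571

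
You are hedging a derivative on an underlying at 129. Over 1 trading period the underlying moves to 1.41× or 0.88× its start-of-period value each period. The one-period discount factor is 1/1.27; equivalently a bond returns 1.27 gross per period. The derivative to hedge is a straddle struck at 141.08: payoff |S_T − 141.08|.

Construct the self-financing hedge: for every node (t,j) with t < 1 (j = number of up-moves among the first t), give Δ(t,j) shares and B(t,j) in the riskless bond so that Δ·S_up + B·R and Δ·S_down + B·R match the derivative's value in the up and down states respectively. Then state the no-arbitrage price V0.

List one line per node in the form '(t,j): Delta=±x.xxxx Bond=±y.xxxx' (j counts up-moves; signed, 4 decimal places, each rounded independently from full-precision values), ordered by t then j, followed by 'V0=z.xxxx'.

(0,0): Delta=0.1938 Bond=4.3780
V0=29.3780

Under the risk-neutral measure, an up-move has probability p* = (R−d)/(u−d) = 0.7358 and values discount at R = 1.27.
Payoff layer (t=1): V(1,0)=27.5600, V(1,1)=40.8100
  t=0,j=0: stock 129.0000 → up 181.8900 (V=40.8100), down 113.5200 (V=27.5600). Price 29.3780; hedge Δ=0.1938, bond B=4.3780.
Root portfolio cost Δ·129+B reproduces V0=29.3780.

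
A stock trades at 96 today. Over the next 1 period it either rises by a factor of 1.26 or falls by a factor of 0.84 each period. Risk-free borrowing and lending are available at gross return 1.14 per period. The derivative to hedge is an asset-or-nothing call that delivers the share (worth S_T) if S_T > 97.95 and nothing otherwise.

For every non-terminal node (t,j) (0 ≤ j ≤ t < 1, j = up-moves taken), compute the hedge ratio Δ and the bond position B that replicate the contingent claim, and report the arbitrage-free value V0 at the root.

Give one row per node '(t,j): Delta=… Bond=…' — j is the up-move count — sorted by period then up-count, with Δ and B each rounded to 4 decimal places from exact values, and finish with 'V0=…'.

The replicating-portfolio and risk-neutral prices coincide; use p* = (1.14−0.84)/(1.26−0.84) = 0.7143 for the latter.
At expiry t=1: V(1,0)=0.0000, V(1,1)=120.9600
  t=0,j=0: stock 96.0000 → up 120.9600 (V=120.9600), down 80.6400 (V=0.0000). Price 75.7895; hedge Δ=3.0000, bond B=-212.2105.
Each (Δ,B) replicates both successor values, so the strategy is self-financing and V0 is arbitrage-free.

(0,0): Delta=3.0000 Bond=-212.2105
V0=75.7895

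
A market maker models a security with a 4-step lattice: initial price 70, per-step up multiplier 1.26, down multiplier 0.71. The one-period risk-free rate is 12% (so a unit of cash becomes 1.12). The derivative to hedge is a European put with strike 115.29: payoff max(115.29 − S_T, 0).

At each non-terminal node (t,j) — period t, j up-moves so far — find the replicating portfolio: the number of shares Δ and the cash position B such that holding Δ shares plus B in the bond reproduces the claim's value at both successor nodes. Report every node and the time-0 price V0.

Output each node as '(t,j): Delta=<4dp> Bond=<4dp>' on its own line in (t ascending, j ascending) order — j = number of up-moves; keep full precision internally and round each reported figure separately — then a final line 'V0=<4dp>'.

Risk-neutral probability p* = (R−d)/(u−d) = (1.12−0.71)/(1.26−0.71) = 0.7455.
Terminal payoffs: V(4,0)=97.5018, V(4,1)=83.7222, V(4,2)=59.2684, V(4,3)=15.8713, V(4,4)=0.0000
(3,0): S=25.0538. Δ = (V_up−V_dn)/(S_up−S_dn) = (83.7222−97.5018)/(31.5678−17.7882) = -1.0000. V = [p*·83.7222 + (1−p*)·97.5018]/1.12 = 77.8837. B = V − Δ·S = 102.9375.
(3,1): S=44.4616. Δ = (V_up−V_dn)/(S_up−S_dn) = (59.2684−83.7222)/(56.0216−31.5678) = -1.0000. V = [p*·59.2684 + (1−p*)·83.7222]/1.12 = 58.4759. B = V − Δ·S = 102.9375.
(3,2): S=78.9037. Δ = (V_up−V_dn)/(S_up−S_dn) = (15.8713−59.2684)/(99.4187−56.0216) = -1.0000. V = [p*·15.8713 + (1−p*)·59.2684]/1.12 = 24.0338. B = V − Δ·S = 102.9375.
(3,3): S=140.0263. Δ = (V_up−V_dn)/(S_up−S_dn) = (0.0000−15.8713)/(176.4332−99.4187) = -0.2061. V = [p*·0.0000 + (1−p*)·15.8713]/1.12 = 3.6071. B = V − Δ·S = 32.4640.
(2,0): S=35.2870. Δ = (V_up−V_dn)/(S_up−S_dn) = (58.4759−77.8837)/(44.4616−25.0538) = -1.0000. V = [p*·58.4759 + (1−p*)·77.8837]/1.12 = 56.6215. B = V − Δ·S = 91.9085.
(2,1): S=62.6220. Δ = (V_up−V_dn)/(S_up−S_dn) = (24.0338−58.4759)/(78.9037−44.4616) = -1.0000. V = [p*·24.0338 + (1−p*)·58.4759]/1.12 = 29.2865. B = V − Δ·S = 91.9085.
(2,2): S=111.1320. Δ = (V_up−V_dn)/(S_up−S_dn) = (3.6071−24.0338)/(140.0263−78.9037) = -0.3342. V = [p*·3.6071 + (1−p*)·24.0338]/1.12 = 7.8631. B = V − Δ·S = 45.0025.
(1,0): S=49.7000. Δ = (V_up−V_dn)/(S_up−S_dn) = (29.2865−56.6215)/(62.6220−35.2870) = -1.0000. V = [p*·29.2865 + (1−p*)·56.6215]/1.12 = 32.3611. B = V − Δ·S = 82.0611.
(1,1): S=88.2000. Δ = (V_up−V_dn)/(S_up−S_dn) = (7.8631−29.2865)/(111.1320−62.6220) = -0.4416. V = [p*·7.8631 + (1−p*)·29.2865]/1.12 = 11.8896. B = V − Δ·S = 50.8412.
(0,0): S=70.0000. Δ = (V_up−V_dn)/(S_up−S_dn) = (11.8896−32.3611)/(88.2000−49.7000) = -0.5317. V = [p*·11.8896 + (1−p*)·32.3611]/1.12 = 15.2683. B = V − Δ·S = 52.4894.
Check: Δ(0,0)·S0 + B(0,0) = 15.2683 = V0.

(0,0): Delta=-0.5317 Bond=52.4894
(1,0): Delta=-1.0000 Bond=82.0611
(1,1): Delta=-0.4416 Bond=50.8412
(2,0): Delta=-1.0000 Bond=91.9085
(2,1): Delta=-1.0000 Bond=91.9085
(2,2): Delta=-0.3342 Bond=45.0025
(3,0): Delta=-1.0000 Bond=102.9375
(3,1): Delta=-1.0000 Bond=102.9375
(3,2): Delta=-1.0000 Bond=102.9375
(3,3): Delta=-0.2061 Bond=32.4640
V0=15.2683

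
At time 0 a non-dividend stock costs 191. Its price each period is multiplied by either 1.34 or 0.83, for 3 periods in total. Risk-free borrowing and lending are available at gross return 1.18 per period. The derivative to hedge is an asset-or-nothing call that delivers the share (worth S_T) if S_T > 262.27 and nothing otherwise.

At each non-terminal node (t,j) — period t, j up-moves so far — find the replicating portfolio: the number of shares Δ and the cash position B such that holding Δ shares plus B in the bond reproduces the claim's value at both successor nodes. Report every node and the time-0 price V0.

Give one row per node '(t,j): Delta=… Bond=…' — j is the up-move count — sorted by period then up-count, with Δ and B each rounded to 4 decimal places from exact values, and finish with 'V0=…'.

(0,0): Delta=1.5111 Bond=-121.4117
(1,0): Delta=2.0476 Bond=-228.3299
(1,1): Delta=1.3591 Bond=-104.3794
(2,0): Delta=0.0000 Bond=0.0000
(2,1): Delta=2.6275 Bond=-392.5970
(2,2): Delta=1.0000 Bond=0.0000
V0=167.2022

The replicating-portfolio and risk-neutral prices coincide; use p* = (1.18−0.83)/(1.34−0.83) = 0.6863 for the latter.
At expiry t=3: V(3,0)=0.0000, V(3,1)=0.0000, V(3,2)=284.6565, V(3,3)=459.5659
Node (2,0) S=131.5799: V=(p*·0.0000+(1−p*)·0.0000)/1.18=0.0000; Δ=(0.0000−0.0000)/(176.3171−109.2113)=0.0000; B=V−Δ·S=0.0000
Node (2,1) S=212.4302: V=(p*·284.6565+(1−p*)·0.0000)/1.18=165.5529; Δ=(284.6565−0.0000)/(284.6565−176.3171)=2.6275; B=V−Δ·S=-392.5970
Node (2,2) S=342.9596: V=(p*·459.5659+(1−p*)·284.6565)/1.18=342.9596; Δ=(459.5659−284.6565)/(459.5659−284.6565)=1.0000; B=V−Δ·S=0.0000
Node (1,0) S=158.5300: V=(p*·165.5529+(1−p*)·0.0000)/1.18=96.2837; Δ=(165.5529−0.0000)/(212.4302−131.5799)=2.0476; B=V−Δ·S=-228.3299
Node (1,1) S=255.9400: V=(p*·342.9596+(1−p*)·165.5529)/1.18=243.4768; Δ=(342.9596−165.5529)/(342.9596−212.4302)=1.3591; B=V−Δ·S=-104.3794
Node (0,0) S=191.0000: V=(p*·243.4768+(1−p*)·96.2837)/1.18=167.2022; Δ=(243.4768−96.2837)/(255.9400−158.5300)=1.5111; B=V−Δ·S=-121.4117
Root portfolio cost Δ·191+B reproduces V0=167.2022.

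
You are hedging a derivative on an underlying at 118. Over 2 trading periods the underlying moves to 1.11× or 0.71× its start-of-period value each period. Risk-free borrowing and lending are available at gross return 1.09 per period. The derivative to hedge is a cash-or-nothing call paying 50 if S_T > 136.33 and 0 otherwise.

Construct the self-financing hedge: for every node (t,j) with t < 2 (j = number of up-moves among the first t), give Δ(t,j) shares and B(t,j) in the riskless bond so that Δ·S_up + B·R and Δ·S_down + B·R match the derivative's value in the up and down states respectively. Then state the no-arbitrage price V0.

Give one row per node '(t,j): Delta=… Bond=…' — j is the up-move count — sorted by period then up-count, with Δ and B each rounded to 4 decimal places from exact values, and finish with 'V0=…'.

Risk-neutral probability p* = (R−d)/(u−d) = (1.09−0.71)/(1.11−0.71) = 0.9500.
At expiry t=2: V(2,0)=0.0000, V(2,1)=0.0000, V(2,2)=50.0000
  t=1,j=0: stock 83.7800 → up 92.9958 (V=0.0000), down 59.4838 (V=0.0000). Price 0.0000; hedge Δ=0.0000, bond B=0.0000.
  t=1,j=1: stock 130.9800 → up 145.3878 (V=50.0000), down 92.9958 (V=0.0000). Price 43.5780; hedge Δ=0.9543, bond B=-81.4220.
  t=0,j=0: stock 118.0000 → up 130.9800 (V=43.5780), down 83.7800 (V=0.0000). Price 37.9808; hedge Δ=0.9233, bond B=-70.9641.
Check: Δ(0,0)·S0 + B(0,0) = 37.9808 = V0.

(0,0): Delta=0.9233 Bond=-70.9641
(1,0): Delta=0.0000 Bond=0.0000
(1,1): Delta=0.9543 Bond=-81.4220
V0=37.9808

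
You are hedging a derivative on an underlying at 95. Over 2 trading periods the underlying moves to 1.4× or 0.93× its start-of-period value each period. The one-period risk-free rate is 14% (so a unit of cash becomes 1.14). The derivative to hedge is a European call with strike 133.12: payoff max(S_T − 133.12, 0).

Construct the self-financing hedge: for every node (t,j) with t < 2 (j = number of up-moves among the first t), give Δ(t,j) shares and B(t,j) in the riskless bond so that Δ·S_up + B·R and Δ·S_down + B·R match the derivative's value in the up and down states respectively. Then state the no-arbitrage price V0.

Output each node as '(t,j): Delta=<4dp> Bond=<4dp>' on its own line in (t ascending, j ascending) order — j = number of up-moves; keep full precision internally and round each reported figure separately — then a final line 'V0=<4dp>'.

Risk-neutral probability p* = (R−d)/(u−d) = (1.14−0.93)/(1.4−0.93) = 0.4468.
At expiry t=2: V(2,0)=0.0000, V(2,1)=0.0000, V(2,2)=53.0800
Node (1,0) S=88.3500: V=(p*·0.0000+(1−p*)·0.0000)/1.14=0.0000; Δ=(0.0000−0.0000)/(123.6900−82.1655)=0.0000; B=V−Δ·S=0.0000
Node (1,1) S=133.0000: V=(p*·53.0800+(1−p*)·0.0000)/1.14=20.8040; Δ=(53.0800−0.0000)/(186.2000−123.6900)=0.8491; B=V−Δ·S=-92.1321
Node (0,0) S=95.0000: V=(p*·20.8040+(1−p*)·0.0000)/1.14=8.1539; Δ=(20.8040−0.0000)/(133.0000−88.3500)=0.4659; B=V−Δ·S=-36.1100
The time-0 hedge costs 8.1539, which is the no-arbitrage price.

(0,0): Delta=0.4659 Bond=-36.1100
(1,0): Delta=0.0000 Bond=0.0000
(1,1): Delta=0.8491 Bond=-92.1321
V0=8.1539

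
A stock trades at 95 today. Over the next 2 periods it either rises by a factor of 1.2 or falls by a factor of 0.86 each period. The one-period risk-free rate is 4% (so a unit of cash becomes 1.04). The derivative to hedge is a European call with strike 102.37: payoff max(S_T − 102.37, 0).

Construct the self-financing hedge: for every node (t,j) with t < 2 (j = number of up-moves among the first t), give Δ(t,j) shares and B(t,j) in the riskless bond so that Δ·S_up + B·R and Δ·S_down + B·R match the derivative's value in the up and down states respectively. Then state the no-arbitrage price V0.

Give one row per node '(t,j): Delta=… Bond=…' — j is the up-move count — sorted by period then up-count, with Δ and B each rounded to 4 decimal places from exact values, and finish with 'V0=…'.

(0,0): Delta=0.5426 Bond=-42.6269
(1,0): Delta=0.0000 Bond=0.0000
(1,1): Delta=0.8883 Bond=-83.7381
V0=8.9219

Under the risk-neutral measure, an up-move has probability p* = (R−d)/(u−d) = 0.5294 and values discount at R = 1.04.
Terminal values V(2,·): V(2,0)=0.0000, V(2,1)=0.0000, V(2,2)=34.4300
  t=1,j=0: stock 81.7000 → up 98.0400 (V=0.0000), down 70.2620 (V=0.0000). Price 0.0000; hedge Δ=0.0000, bond B=0.0000.
  t=1,j=1: stock 114.0000 → up 136.8000 (V=34.4300), down 98.0400 (V=0.0000). Price 17.5266; hedge Δ=0.8883, bond B=-83.7381.
  t=0,j=0: stock 95.0000 → up 114.0000 (V=17.5266), down 81.7000 (V=0.0000). Price 8.9219; hedge Δ=0.5426, bond B=-42.6269.
Check: Δ(0,0)·S0 + B(0,0) = 8.9219 = V0.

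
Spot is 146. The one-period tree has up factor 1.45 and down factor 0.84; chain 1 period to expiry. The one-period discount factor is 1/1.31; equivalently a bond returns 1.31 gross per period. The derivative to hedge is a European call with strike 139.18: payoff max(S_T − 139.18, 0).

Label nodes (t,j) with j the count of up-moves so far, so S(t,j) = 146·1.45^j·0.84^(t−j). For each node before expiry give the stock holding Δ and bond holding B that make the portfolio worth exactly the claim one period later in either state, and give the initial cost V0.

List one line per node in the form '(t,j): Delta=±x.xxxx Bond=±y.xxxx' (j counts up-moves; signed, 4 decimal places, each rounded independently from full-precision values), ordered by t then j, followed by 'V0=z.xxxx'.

(0,0): Delta=0.8143 Bond=-76.2318
V0=42.6535

The replicating-portfolio and risk-neutral prices coincide; use p* = (1.31−0.84)/(1.45−0.84) = 0.7705 for the latter.
Terminal values V(1,·): V(1,0)=0.0000, V(1,1)=72.5200
Node (0,0) S=146.0000: V=(p*·72.5200+(1−p*)·0.0000)/1.31=42.6535; Δ=(72.5200−0.0000)/(211.7000−122.6400)=0.8143; B=V−Δ·S=-76.2318
Each (Δ,B) replicates both successor values, so the strategy is self-financing and V0 is arbitrage-free.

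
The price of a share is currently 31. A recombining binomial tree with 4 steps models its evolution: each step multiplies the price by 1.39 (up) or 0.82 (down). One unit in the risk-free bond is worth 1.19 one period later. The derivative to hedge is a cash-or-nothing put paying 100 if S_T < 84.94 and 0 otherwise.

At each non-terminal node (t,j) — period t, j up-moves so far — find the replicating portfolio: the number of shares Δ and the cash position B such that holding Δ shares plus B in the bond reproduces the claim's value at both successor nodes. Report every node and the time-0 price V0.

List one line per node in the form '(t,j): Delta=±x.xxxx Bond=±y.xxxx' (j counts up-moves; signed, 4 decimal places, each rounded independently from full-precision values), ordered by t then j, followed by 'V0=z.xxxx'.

The replicating-portfolio and risk-neutral prices coincide; use p* = (1.19−0.82)/(1.39−0.82) = 0.6491 for the latter.
Terminal payoffs: V(4,0)=100.0000, V(4,1)=100.0000, V(4,2)=100.0000, V(4,3)=100.0000, V(4,4)=0.0000
Node (3,0) S=17.0924: V=(p*·100.0000+(1−p*)·100.0000)/1.19=84.0336; Δ=(100.0000−100.0000)/(23.7584−14.0158)=0.0000; B=V−Δ·S=84.0336
Node (3,1) S=28.9737: V=(p*·100.0000+(1−p*)·100.0000)/1.19=84.0336; Δ=(100.0000−100.0000)/(40.2735−23.7584)=0.0000; B=V−Δ·S=84.0336
Node (3,2) S=49.1140: V=(p*·100.0000+(1−p*)·100.0000)/1.19=84.0336; Δ=(100.0000−100.0000)/(68.2684−40.2735)=0.0000; B=V−Δ·S=84.0336
Node (3,3) S=83.2542: V=(p*·0.0000+(1−p*)·100.0000)/1.19=29.4855; Δ=(0.0000−100.0000)/(115.7233−68.2684)=-2.1073; B=V−Δ·S=204.9241
Node (2,0) S=20.8444: V=(p*·84.0336+(1−p*)·84.0336)/1.19=70.6165; Δ=(84.0336−84.0336)/(28.9737−17.0924)=0.0000; B=V−Δ·S=70.6165
Node (2,1) S=35.3338: V=(p*·84.0336+(1−p*)·84.0336)/1.19=70.6165; Δ=(84.0336−84.0336)/(49.1140−28.9737)=0.0000; B=V−Δ·S=70.6165
Node (2,2) S=59.8951: V=(p*·29.4855+(1−p*)·84.0336)/1.19=40.8615; Δ=(29.4855−84.0336)/(83.2542−49.1140)=-1.5978; B=V−Δ·S=136.5600
Node (1,0) S=25.4200: V=(p*·70.6165+(1−p*)·70.6165)/1.19=59.3416; Δ=(70.6165−70.6165)/(35.3338−20.8444)=0.0000; B=V−Δ·S=59.3416
Node (1,1) S=43.0900: V=(p*·40.8615+(1−p*)·70.6165)/1.19=43.1108; Δ=(40.8615−70.6165)/(59.8951−35.3338)=-1.2115; B=V−Δ·S=95.3125
Node (0,0) S=31.0000: V=(p*·43.1108+(1−p*)·59.3416)/1.19=41.0133; Δ=(43.1108−59.3416)/(43.0900−25.4200)=-0.9186; B=V−Δ·S=69.4884
Check: Δ(0,0)·S0 + B(0,0) = 41.0133 = V0.

(0,0): Delta=-0.9186 Bond=69.4884
(1,0): Delta=0.0000 Bond=59.3416
(1,1): Delta=-1.2115 Bond=95.3125
(2,0): Delta=0.0000 Bond=70.6165
(2,1): Delta=0.0000 Bond=70.6165
(2,2): Delta=-1.5978 Bond=136.5600
(3,0): Delta=0.0000 Bond=84.0336
(3,1): Delta=0.0000 Bond=84.0336
(3,2): Delta=0.0000 Bond=84.0336
(3,3): Delta=-2.1073 Bond=204.9241
V0=41.0133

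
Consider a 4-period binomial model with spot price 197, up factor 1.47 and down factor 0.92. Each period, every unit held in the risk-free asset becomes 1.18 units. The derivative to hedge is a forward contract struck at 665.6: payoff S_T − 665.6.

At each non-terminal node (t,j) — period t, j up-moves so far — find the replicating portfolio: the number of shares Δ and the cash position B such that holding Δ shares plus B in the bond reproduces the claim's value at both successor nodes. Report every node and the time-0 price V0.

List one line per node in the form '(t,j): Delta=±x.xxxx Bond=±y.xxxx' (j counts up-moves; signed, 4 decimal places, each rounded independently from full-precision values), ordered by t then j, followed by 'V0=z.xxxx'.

The replicating-portfolio and risk-neutral prices coincide; use p* = (1.18−0.92)/(1.47−0.92) = 0.4727 for the latter.
Terminal payoffs: V(4,0)=-524.4706, V(4,1)=-440.0997, V(4,2)=-305.2898, V(4,3)=-89.8870, V(4,4)=254.2893
(3,0): S=153.4015. Δ = (V_up−V_dn)/(S_up−S_dn) = (-440.0997−-524.4706)/(225.5003−141.1294) = 1.0000. V = [p*·-440.0997 + (1−p*)·-524.4706]/1.18 = -410.6663. B = V − Δ·S = -564.0678.
(3,1): S=245.1090. Δ = (V_up−V_dn)/(S_up−S_dn) = (-305.2898−-440.0997)/(360.3102−225.5003) = 1.0000. V = [p*·-305.2898 + (1−p*)·-440.0997]/1.18 = -318.9588. B = V − Δ·S = -564.0678.
(3,2): S=391.6415. Δ = (V_up−V_dn)/(S_up−S_dn) = (-89.8870−-305.2898)/(575.7130−360.3102) = 1.0000. V = [p*·-89.8870 + (1−p*)·-305.2898]/1.18 = -172.4263. B = V − Δ·S = -564.0678.
(3,3): S=625.7750. Δ = (V_up−V_dn)/(S_up−S_dn) = (254.2893−-89.8870)/(919.8893−575.7130) = 1.0000. V = [p*·254.2893 + (1−p*)·-89.8870]/1.18 = 61.7072. B = V − Δ·S = -564.0678.
(2,0): S=166.7408. Δ = (V_up−V_dn)/(S_up−S_dn) = (-318.9588−-410.6663)/(245.1090−153.4015) = 1.0000. V = [p*·-318.9588 + (1−p*)·-410.6663]/1.18 = -311.2828. B = V − Δ·S = -478.0236.
(2,1): S=266.4228. Δ = (V_up−V_dn)/(S_up−S_dn) = (-172.4263−-318.9588)/(391.6415−245.1090) = 1.0000. V = [p*·-172.4263 + (1−p*)·-318.9588]/1.18 = -211.6008. B = V − Δ·S = -478.0236.
(2,2): S=425.6973. Δ = (V_up−V_dn)/(S_up−S_dn) = (61.7072−-172.4263)/(625.7750−391.6415) = 1.0000. V = [p*·61.7072 + (1−p*)·-172.4263]/1.18 = -52.3263. B = V − Δ·S = -478.0236.
(1,0): S=181.2400. Δ = (V_up−V_dn)/(S_up−S_dn) = (-211.6008−-311.2828)/(266.4228−166.7408) = 1.0000. V = [p*·-211.6008 + (1−p*)·-311.2828]/1.18 = -223.8647. B = V − Δ·S = -405.1047.
(1,1): S=289.5900. Δ = (V_up−V_dn)/(S_up−S_dn) = (-52.3263−-211.6008)/(425.6973−266.4228) = 1.0000. V = [p*·-52.3263 + (1−p*)·-211.6008]/1.18 = -115.5147. B = V − Δ·S = -405.1047.
(0,0): S=197.0000. Δ = (V_up−V_dn)/(S_up−S_dn) = (-115.5147−-223.8647)/(289.5900−181.2400) = 1.0000. V = [p*·-115.5147 + (1−p*)·-223.8647]/1.18 = -146.3091. B = V − Δ·S = -343.3091.
Self-financing check: at every node Δ·S+B equals the discounted successor values.

(0,0): Delta=1.0000 Bond=-343.3091
(1,0): Delta=1.0000 Bond=-405.1047
(1,1): Delta=1.0000 Bond=-405.1047
(2,0): Delta=1.0000 Bond=-478.0236
(2,1): Delta=1.0000 Bond=-478.0236
(2,2): Delta=1.0000 Bond=-478.0236
(3,0): Delta=1.0000 Bond=-564.0678
(3,1): Delta=1.0000 Bond=-564.0678
(3,2): Delta=1.0000 Bond=-564.0678
(3,3): Delta=1.0000 Bond=-564.0678
V0=-146.3091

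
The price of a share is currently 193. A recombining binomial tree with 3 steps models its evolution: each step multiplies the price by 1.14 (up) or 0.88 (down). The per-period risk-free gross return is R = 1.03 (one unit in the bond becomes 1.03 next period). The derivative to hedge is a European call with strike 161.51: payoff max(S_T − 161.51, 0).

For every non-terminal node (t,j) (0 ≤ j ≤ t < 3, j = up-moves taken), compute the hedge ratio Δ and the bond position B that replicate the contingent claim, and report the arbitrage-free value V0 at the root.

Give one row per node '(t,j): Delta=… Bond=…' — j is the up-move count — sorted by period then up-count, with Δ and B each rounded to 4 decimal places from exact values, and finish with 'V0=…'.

Under the risk-neutral measure, an up-move has probability p* = (R−d)/(u−d) = 0.5769 and values discount at R = 1.03.
At expiry t=3: V(3,0)=0.0000, V(3,1)=8.8735, V(3,2)=59.2141, V(3,3)=124.4280
  t=2,j=0: stock 149.4592 → up 170.3835 (V=8.8735), down 131.5241 (V=0.0000). Price 4.9702; hedge Δ=0.2283, bond B=-29.1586.
  t=2,j=1: stock 193.6176 → up 220.7241 (V=59.2141), down 170.3835 (V=8.8735). Price 36.8118; hedge Δ=1.0000, bond B=-156.8058.
  t=2,j=2: stock 250.8228 → up 285.9380 (V=124.4280), down 220.7241 (V=59.2141). Price 94.0170; hedge Δ=1.0000, bond B=-156.8058.
  t=1,j=0: stock 169.8400 → up 193.6176 (V=36.8118), down 149.4592 (V=4.9702). Price 22.6605; hedge Δ=0.7211, bond B=-99.8070.
  t=1,j=1: stock 220.0200 → up 250.8228 (V=94.0170), down 193.6176 (V=36.8118). Price 67.7813; hedge Δ=1.0000, bond B=-152.2387.
  t=0,j=0: stock 193.0000 → up 220.0200 (V=67.7813), down 169.8400 (V=22.6605). Price 47.2736; hedge Δ=0.8992, bond B=-126.2680.
Self-financing check: at every node Δ·S+B equals the discounted successor values.

(0,0): Delta=0.8992 Bond=-126.2680
(1,0): Delta=0.7211 Bond=-99.8070
(1,1): Delta=1.0000 Bond=-152.2387
(2,0): Delta=0.2283 Bond=-29.1586
(2,1): Delta=1.0000 Bond=-156.8058
(2,2): Delta=1.0000 Bond=-156.8058
V0=47.2736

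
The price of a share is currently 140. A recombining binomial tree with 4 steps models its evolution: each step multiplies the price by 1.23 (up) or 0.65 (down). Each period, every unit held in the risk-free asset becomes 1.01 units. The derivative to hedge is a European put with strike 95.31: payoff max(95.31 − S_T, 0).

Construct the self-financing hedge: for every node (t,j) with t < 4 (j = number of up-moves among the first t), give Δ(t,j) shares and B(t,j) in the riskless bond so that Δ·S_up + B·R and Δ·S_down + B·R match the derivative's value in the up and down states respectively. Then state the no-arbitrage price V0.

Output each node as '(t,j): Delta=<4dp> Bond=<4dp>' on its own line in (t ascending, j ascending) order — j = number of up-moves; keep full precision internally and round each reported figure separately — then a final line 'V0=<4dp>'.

Under the risk-neutral measure, an up-move has probability p* = (R−d)/(u−d) = 0.6207 and values discount at R = 1.01.
Payoff layer (t=4): V(4,0)=70.3191, V(4,1)=48.0196, V(4,2)=5.8220, V(4,3)=0.0000, V(4,4)=0.0000
  t=3,j=0: stock 38.4475 → up 47.2904 (V=48.0196), down 24.9909 (V=70.3191). Price 55.9188; hedge Δ=-1.0000, bond B=94.3663.
  t=3,j=1: stock 72.7545 → up 89.4880 (V=5.8220), down 47.2904 (V=48.0196). Price 21.6118; hedge Δ=-1.0000, bond B=94.3663.
  t=3,j=2: stock 137.6739 → up 169.3389 (V=0.0000), down 89.4880 (V=5.8220). Price 2.1865; hedge Δ=-0.0729, bond B=12.2243.
  t=3,j=3: stock 260.5214 → up 320.4413 (V=0.0000), down 169.3389 (V=0.0000). Price 0.0000; hedge Δ=0.0000, bond B=0.0000.
  t=2,j=0: stock 59.1500 → up 72.7545 (V=21.6118), down 38.4475 (V=55.9188). Price 34.2820; hedge Δ=-1.0000, bond B=93.4320.
  t=2,j=1: stock 111.9300 → up 137.6739 (V=2.1865), down 72.7545 (V=21.6118). Price 9.4601; hedge Δ=-0.2992, bond B=42.9521.
  t=2,j=2: stock 211.8060 → up 260.5214 (V=0.0000), down 137.6739 (V=2.1865). Price 0.8211; hedge Δ=-0.0178, bond B=4.5909.
  t=1,j=0: stock 91.0000 → up 111.9300 (V=9.4601), down 59.1500 (V=34.2820). Price 18.6884; hedge Δ=-0.4703, bond B=61.4848.
  t=1,j=1: stock 172.2000 → up 211.8060 (V=0.8211), down 111.9300 (V=9.4601). Price 4.0574; hedge Δ=-0.0865, bond B=18.9522.
  t=0,j=0: stock 140.0000 → up 172.2000 (V=4.0574), down 91.0000 (V=18.6884). Price 9.5120; hedge Δ=-0.1802, bond B=34.7379.
Self-financing check: at every node Δ·S+B equals the discounted successor values.

(0,0): Delta=-0.1802 Bond=34.7379
(1,0): Delta=-0.4703 Bond=61.4848
(1,1): Delta=-0.0865 Bond=18.9522
(2,0): Delta=-1.0000 Bond=93.4320
(2,1): Delta=-0.2992 Bond=42.9521
(2,2): Delta=-0.0178 Bond=4.5909
(3,0): Delta=-1.0000 Bond=94.3663
(3,1): Delta=-1.0000 Bond=94.3663
(3,2): Delta=-0.0729 Bond=12.2243
(3,3): Delta=0.0000 Bond=0.0000
V0=9.5120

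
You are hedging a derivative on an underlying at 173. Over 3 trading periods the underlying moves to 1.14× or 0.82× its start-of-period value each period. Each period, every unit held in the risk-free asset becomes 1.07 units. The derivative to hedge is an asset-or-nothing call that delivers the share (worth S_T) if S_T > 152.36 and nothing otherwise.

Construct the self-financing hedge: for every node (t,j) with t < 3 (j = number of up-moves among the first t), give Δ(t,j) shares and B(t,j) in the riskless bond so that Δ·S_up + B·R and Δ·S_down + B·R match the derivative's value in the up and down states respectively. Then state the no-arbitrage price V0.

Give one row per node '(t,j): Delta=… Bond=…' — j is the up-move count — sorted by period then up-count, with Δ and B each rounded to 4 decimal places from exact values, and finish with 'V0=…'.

Under the risk-neutral measure, an up-move has probability p* = (R−d)/(u−d) = 0.7813 and values discount at R = 1.07.
Payoff layer (t=3): V(3,0)=0.0000, V(3,1)=0.0000, V(3,2)=184.3613, V(3,3)=256.3071
(2,0): S=116.3252. Δ = (V_up−V_dn)/(S_up−S_dn) = (0.0000−0.0000)/(132.6107−95.3867) = 0.0000. V = [p*·0.0000 + (1−p*)·0.0000]/1.07 = 0.0000. B = V − Δ·S = 0.0000.
(2,1): S=161.7204. Δ = (V_up−V_dn)/(S_up−S_dn) = (184.3613−0.0000)/(184.3613−132.6107) = 3.5625. V = [p*·184.3613 + (1−p*)·0.0000]/1.07 = 134.6096. B = V − Δ·S = -441.5194.
(2,2): S=224.8308. Δ = (V_up−V_dn)/(S_up−S_dn) = (256.3071−184.3613)/(256.3071−184.3613) = 1.0000. V = [p*·256.3071 + (1−p*)·184.3613]/1.07 = 224.8308. B = V − Δ·S = 0.0000.
(1,0): S=141.8600. Δ = (V_up−V_dn)/(S_up−S_dn) = (134.6096−0.0000)/(161.7204−116.3252) = 2.9653. V = [p*·134.6096 + (1−p*)·0.0000]/1.07 = 98.2839. B = V − Δ·S = -322.3710.
(1,1): S=197.2200. Δ = (V_up−V_dn)/(S_up−S_dn) = (224.8308−134.6096)/(224.8308−161.7204) = 1.4296. V = [p*·224.8308 + (1−p*)·134.6096]/1.07 = 191.6775. B = V − Δ·S = -90.2639.
(0,0): S=173.0000. Δ = (V_up−V_dn)/(S_up−S_dn) = (191.6775−98.2839)/(197.2200−141.8600) = 1.6870. V = [p*·191.6775 + (1−p*)·98.2839]/1.07 = 160.0445. B = V − Δ·S = -131.8106.
Self-financing check: at every node Δ·S+B equals the discounted successor values.

(0,0): Delta=1.6870 Bond=-131.8106
(1,0): Delta=2.9653 Bond=-322.3710
(1,1): Delta=1.4296 Bond=-90.2639
(2,0): Delta=0.0000 Bond=0.0000
(2,1): Delta=3.5625 Bond=-441.5194
(2,2): Delta=1.0000 Bond=0.0000
V0=160.0445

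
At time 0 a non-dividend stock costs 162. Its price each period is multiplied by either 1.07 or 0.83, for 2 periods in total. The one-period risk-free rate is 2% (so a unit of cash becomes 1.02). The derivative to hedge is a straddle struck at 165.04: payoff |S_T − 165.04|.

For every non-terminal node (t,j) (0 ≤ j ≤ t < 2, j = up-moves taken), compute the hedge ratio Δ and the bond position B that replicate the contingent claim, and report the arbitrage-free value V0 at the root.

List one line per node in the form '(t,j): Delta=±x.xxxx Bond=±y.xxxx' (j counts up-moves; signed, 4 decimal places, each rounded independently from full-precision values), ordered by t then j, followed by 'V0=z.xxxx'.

The replicating-portfolio and risk-neutral prices coincide; use p* = (1.02−0.83)/(1.07−0.83) = 0.7917 for the latter.
Terminal values V(2,·): V(2,0)=53.4382, V(2,1)=21.1678, V(2,2)=20.4338
(1,0): S=134.4600. Δ = (V_up−V_dn)/(S_up−S_dn) = (21.1678−53.4382)/(143.8722−111.6018) = -1.0000. V = [p*·21.1678 + (1−p*)·53.4382]/1.02 = 27.3439. B = V − Δ·S = 161.8039.
(1,1): S=173.3400. Δ = (V_up−V_dn)/(S_up−S_dn) = (20.4338−21.1678)/(185.4738−143.8722) = -0.0176. V = [p*·20.4338 + (1−p*)·21.1678]/1.02 = 20.1831. B = V − Δ·S = 23.2414.
(0,0): S=162.0000. Δ = (V_up−V_dn)/(S_up−S_dn) = (20.1831−27.3439)/(173.3400−134.4600) = -0.1842. V = [p*·20.1831 + (1−p*)·27.3439]/1.02 = 21.2499. B = V − Δ·S = 51.0868.
Root portfolio cost Δ·162+B reproduces V0=21.2499.

(0,0): Delta=-0.1842 Bond=51.0868
(1,0): Delta=-1.0000 Bond=161.8039
(1,1): Delta=-0.0176 Bond=23.2414
V0=21.2499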